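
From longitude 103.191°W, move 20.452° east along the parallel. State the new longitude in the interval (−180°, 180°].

82.739°W

Start at -103.191°; shift +20.452° → -82.739°.
-82.739° already lies in (−180°, 180°].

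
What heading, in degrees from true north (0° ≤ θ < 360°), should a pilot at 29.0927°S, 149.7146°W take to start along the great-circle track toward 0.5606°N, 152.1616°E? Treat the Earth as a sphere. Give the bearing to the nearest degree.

287°

Δλ = 152.1616 − -149.7146 = 301.8762°; wrapped into (−180°, 180°]: -58.1238°.
θ = atan2( sin Δλ · cos φ₂ , cos φ₁ · sin φ₂ − sin φ₁ · cos φ₂ · cos Δλ )
  = atan2(-0.84915, 0.26531) = -72.649° → normalised to [0°, 360°): 287.351°.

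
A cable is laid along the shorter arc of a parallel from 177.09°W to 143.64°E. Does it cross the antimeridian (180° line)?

Yes

Naïve |143.64 − -177.09| = 320.73° > 180°, so the shorter arc goes the other way round — across 180°.
Signed shortest Δλ = ((143.64 − -177.09 + 180) mod 360) − 180 = -39.27°.
Going west by 39.27° from -177.09° passes through 180° before reaching +143.64°.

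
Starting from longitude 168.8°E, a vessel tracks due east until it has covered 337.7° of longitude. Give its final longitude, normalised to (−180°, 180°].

Start at +168.8°; shift +337.7° → +506.5°.
+506.5° lies outside (−180°, 180°]; subtract 360° → +146.5°.

146.5°E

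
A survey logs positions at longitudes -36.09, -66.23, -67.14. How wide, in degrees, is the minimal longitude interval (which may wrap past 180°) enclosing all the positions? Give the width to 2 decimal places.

31.05°

Sort the longitudes: -67.14°, -66.23°, -36.09°.
Eastward gaps between consecutive values (wrapping around): 0.91°, 30.14°, 328.95°.
Largest gap = 328.95° ⇒ minimal covering band is its complement: 360° − 328.95° = 31.05°.
Band runs from -67.14° eastward to -36.09°.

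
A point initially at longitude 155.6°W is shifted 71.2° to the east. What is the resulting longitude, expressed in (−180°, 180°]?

84.4°W

Start at -155.6°; shift +71.2° → -84.4°.
-84.4° already lies in (−180°, 180°].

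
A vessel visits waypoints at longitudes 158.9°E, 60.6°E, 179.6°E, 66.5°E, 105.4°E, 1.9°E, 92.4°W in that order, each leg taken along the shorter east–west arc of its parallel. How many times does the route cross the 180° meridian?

0

Leg 1: +158.9° → +60.6°, shortest Δλ = -98.3° (west) — does not cross 180°.
Leg 2: +60.6° → +179.6°, shortest Δλ = 119.0° (east) — does not cross 180°.
Leg 3: +179.6° → +66.5°, shortest Δλ = -113.1° (west) — does not cross 180°.
Leg 4: +66.5° → +105.4°, shortest Δλ = 38.9° (east) — does not cross 180°.
Leg 5: +105.4° → +1.9°, shortest Δλ = -103.5° (west) — does not cross 180°.
Leg 6: +1.9° → -92.4°, shortest Δλ = -94.3° (west) — does not cross 180°.
Total crossings: 0.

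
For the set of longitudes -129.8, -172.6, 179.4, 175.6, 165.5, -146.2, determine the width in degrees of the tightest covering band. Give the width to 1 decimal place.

64.7°

Sort the longitudes: -172.6°, -146.2°, -129.8°, +165.5°, +175.6°, +179.4°.
Eastward gaps between consecutive values (wrapping around): 26.4°, 16.4°, 295.3°, 10.1°, 3.8°, 8.0°.
Largest gap = 295.3° ⇒ minimal covering band is its complement: 360° − 295.3° = 64.7°.
Band runs from +165.5° eastward to -129.8°, crossing the antimeridian.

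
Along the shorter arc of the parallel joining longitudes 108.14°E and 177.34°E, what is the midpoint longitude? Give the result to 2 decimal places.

142.74°E

Signed shortest Δλ from +108.14° to +177.34° is +69.20°.
Midpoint longitude = +108.14° + (+69.20°)/2 = +108.14° + 34.60° = +142.74°.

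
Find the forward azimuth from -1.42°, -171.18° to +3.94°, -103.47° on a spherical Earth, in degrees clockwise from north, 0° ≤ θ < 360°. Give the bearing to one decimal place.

Δλ = -103.47 − -171.18 = 67.71°.
θ = atan2( sin Δλ · cos φ₂ , cos φ₁ · sin φ₂ − sin φ₁ · cos φ₂ · cos Δλ )
  = atan2(0.92309, 0.07807) = 85.166° → normalised to [0°, 360°): 85.166°.

85.2°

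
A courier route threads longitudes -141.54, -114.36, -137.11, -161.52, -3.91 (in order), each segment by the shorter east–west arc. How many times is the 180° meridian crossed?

0

Leg 1: -141.54° → -114.36°, shortest Δλ = 27.18° (east) — does not cross 180°.
Leg 2: -114.36° → -137.11°, shortest Δλ = -22.75° (west) — does not cross 180°.
Leg 3: -137.11° → -161.52°, shortest Δλ = -24.41° (west) — does not cross 180°.
Leg 4: -161.52° → -3.91°, shortest Δλ = 157.61° (east) — does not cross 180°.
Total crossings: 0.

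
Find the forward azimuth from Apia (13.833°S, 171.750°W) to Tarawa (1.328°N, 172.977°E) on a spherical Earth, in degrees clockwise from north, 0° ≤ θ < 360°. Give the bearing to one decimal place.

Δλ = 172.977 − -171.750 = 344.727°; wrapped into (−180°, 180°]: -15.273°.
θ = atan2( sin Δλ · cos φ₂ , cos φ₁ · sin φ₂ − sin φ₁ · cos φ₂ · cos Δλ )
  = atan2(-0.26335, 0.25309) = -46.138° → normalised to [0°, 360°): 313.862°.

313.9°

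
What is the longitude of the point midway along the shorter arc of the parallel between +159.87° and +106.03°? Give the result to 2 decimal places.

Signed shortest Δλ from +159.87° to +106.03° is -53.84°.
Midpoint longitude = +159.87° + (-53.84°)/2 = +159.87° − 26.92° = +132.95°.

+132.95°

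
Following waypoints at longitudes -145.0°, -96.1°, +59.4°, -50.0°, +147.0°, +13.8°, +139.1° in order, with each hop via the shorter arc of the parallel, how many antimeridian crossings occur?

1

Leg 1: -145.0° → -96.1°, shortest Δλ = 48.9° (east) — does not cross 180°.
Leg 2: -96.1° → +59.4°, shortest Δλ = 155.5° (east) — does not cross 180°.
Leg 3: +59.4° → -50.0°, shortest Δλ = -109.4° (west) — does not cross 180°.
Leg 4: -50.0° → +147.0°, shortest Δλ = -163.0° (west) — crosses 180°.
Leg 5: +147.0° → +13.8°, shortest Δλ = -133.2° (west) — does not cross 180°.
Leg 6: +13.8° → +139.1°, shortest Δλ = 125.3° (east) — does not cross 180°.
Total crossings: 1.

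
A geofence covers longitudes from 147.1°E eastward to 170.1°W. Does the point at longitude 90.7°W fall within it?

No

Band width going east from +147.1° to -170.1°: ((-170.1 − 147.1) mod 360) = 42.8°.
Offset of -90.7° east of the west edge: ((-90.7 − 147.1) mod 360) = 122.2°.
122.2° > 42.8° ⇒ outside.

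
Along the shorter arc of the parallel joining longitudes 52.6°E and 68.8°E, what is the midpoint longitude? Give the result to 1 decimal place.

Signed shortest Δλ from +52.6° to +68.8° is +16.2°.
Midpoint longitude = +52.6° + (+16.2°)/2 = +52.6° + 8.1° = +60.7°.

60.7°E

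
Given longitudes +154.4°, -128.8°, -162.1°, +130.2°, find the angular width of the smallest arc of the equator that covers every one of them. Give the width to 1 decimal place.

Sort the longitudes: -162.1°, -128.8°, +130.2°, +154.4°.
Eastward gaps between consecutive values (wrapping around): 33.3°, 259.0°, 24.2°, 43.5°.
Largest gap = 259.0° ⇒ minimal covering band is its complement: 360° − 259.0° = 101.0°.
Band runs from +130.2° eastward to -128.8°, crossing the antimeridian.

101.0°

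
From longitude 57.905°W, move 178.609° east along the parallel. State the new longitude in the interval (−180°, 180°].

120.704°E

Start at -57.905°; shift +178.609° → +120.704°.
+120.704° already lies in (−180°, 180°].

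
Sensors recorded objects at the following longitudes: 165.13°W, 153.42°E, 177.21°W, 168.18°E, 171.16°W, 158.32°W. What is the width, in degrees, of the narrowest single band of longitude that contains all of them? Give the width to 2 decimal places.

Sort the longitudes: -177.21°, -171.16°, -165.13°, -158.32°, +153.42°, +168.18°.
Eastward gaps between consecutive values (wrapping around): 6.05°, 6.03°, 6.81°, 311.74°, 14.76°, 14.61°.
Largest gap = 311.74° ⇒ minimal covering band is its complement: 360° − 311.74° = 48.26°.
Band runs from +153.42° eastward to -158.32°, crossing the antimeridian.

48.26°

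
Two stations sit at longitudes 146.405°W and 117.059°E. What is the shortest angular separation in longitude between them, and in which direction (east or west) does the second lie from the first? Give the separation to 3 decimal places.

Raw difference: 117.059 − -146.405 = 263.464°.
Normalise into (−180°, 180°]: 263.464° − 360° = -96.536°.
Negative ⇒ the second point lies to the west; separation 96.536°.

96.536° west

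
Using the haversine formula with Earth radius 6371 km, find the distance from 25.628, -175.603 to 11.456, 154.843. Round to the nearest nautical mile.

Δλ = 154.843 − -175.603 = 330.446°; wrapped into (−180°, 180°]: -29.554°.
Δφ = 11.456 − 25.628 = -14.172°.
a = sin²(Δφ/2) + cos φ₁ · cos φ₂ · sin²(Δλ/2) = 0.072703.
c = 2·atan2(√a, √(1−a)) = 0.54603 rad → d = 6371·c ≈ 3478.75 km ≈ 1878.38 nmi.

1878 nmi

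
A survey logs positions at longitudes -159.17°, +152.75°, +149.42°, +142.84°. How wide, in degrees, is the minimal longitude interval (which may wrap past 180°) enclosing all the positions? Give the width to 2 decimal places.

57.99°

Sort the longitudes: -159.17°, +142.84°, +149.42°, +152.75°.
Eastward gaps between consecutive values (wrapping around): 302.01°, 6.58°, 3.33°, 48.08°.
Largest gap = 302.01° ⇒ minimal covering band is its complement: 360° − 302.01° = 57.99°.
Band runs from +142.84° eastward to -159.17°, crossing the antimeridian.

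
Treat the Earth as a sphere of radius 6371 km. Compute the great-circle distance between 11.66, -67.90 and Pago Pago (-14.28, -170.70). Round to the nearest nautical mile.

6309 nmi

Δλ = -170.70 − -67.90 = -102.80°.
Δφ = -14.28 − 11.66 = -25.94°.
a = sin²(Δφ/2) + cos φ₁ · cos φ₂ · sin²(Δλ/2) = 0.630062.
c = 2·atan2(√a, √(1−a)) = 1.83395 rad → d = 6371·c ≈ 11684.07 km ≈ 6308.89 nmi.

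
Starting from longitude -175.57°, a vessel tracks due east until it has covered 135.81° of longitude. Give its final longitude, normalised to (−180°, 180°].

-39.76°

Start at -175.57°; shift +135.81° → -39.76°.
-39.76° already lies in (−180°, 180°].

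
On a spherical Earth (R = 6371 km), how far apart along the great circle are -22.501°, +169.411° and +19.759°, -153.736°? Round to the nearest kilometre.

6172 km

Δλ = -153.736 − 169.411 = -323.147°; wrapped into (−180°, 180°]: 36.853°.
Δφ = 19.759 − -22.501 = 42.260°.
a = sin²(Δφ/2) + cos φ₁ · cos φ₂ · sin²(Δλ/2) = 0.216820.
c = 2·atan2(√a, √(1−a)) = 0.96872 rad → d = 6371·c ≈ 6171.68 km.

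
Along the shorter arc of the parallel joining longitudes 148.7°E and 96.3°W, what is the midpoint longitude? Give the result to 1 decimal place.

153.8°W

Signed shortest Δλ from +148.7° to -96.3° is +115.0°.
Midpoint longitude = +148.7° + (+115.0°)/2 = +148.7° + 57.5° = +206.2°.
Normalise into (−180°, 180°]: -153.8°.
(The naïve average (+148.7 + -96.3)/2 = 26.2° is on the wrong side of the globe.)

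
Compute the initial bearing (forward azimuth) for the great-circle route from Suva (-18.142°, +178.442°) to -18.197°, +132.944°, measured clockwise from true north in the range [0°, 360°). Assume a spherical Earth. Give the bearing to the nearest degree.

262°

Δλ = 132.944 − 178.442 = -45.498°.
θ = atan2( sin Δλ · cos φ₂ , cos φ₁ · sin φ₂ − sin φ₁ · cos φ₂ · cos Δλ )
  = atan2(-0.67756, -0.08942) = -97.518° → normalised to [0°, 360°): 262.482°.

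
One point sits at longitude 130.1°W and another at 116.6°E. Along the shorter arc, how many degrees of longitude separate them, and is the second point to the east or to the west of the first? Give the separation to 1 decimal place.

113.3° west

Raw difference: 116.6 − -130.1 = 246.7°.
Normalise into (−180°, 180°]: 246.7° − 360° = -113.3°.
Negative ⇒ the second point lies to the west; separation 113.3°.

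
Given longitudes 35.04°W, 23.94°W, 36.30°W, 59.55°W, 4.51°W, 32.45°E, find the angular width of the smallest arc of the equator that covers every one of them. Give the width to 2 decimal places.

92.00°

Sort the longitudes: -59.55°, -36.30°, -35.04°, -23.94°, -4.51°, +32.45°.
Eastward gaps between consecutive values (wrapping around): 23.25°, 1.26°, 11.10°, 19.43°, 36.96°, 268.00°.
Largest gap = 268.00° ⇒ minimal covering band is its complement: 360° − 268.00° = 92.00°.
Band runs from -59.55° eastward to +32.45°.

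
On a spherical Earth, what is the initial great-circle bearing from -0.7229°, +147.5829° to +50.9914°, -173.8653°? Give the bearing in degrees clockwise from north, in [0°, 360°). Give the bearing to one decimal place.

Δλ = -173.8653 − 147.5829 = -321.4482°; wrapped into (−180°, 180°]: 38.5518°.
θ = atan2( sin Δλ · cos φ₂ , cos φ₁ · sin φ₂ − sin φ₁ · cos φ₂ · cos Δλ )
  = atan2(0.39228, 0.78320) = 26.605° → normalised to [0°, 360°): 26.605°.

26.6°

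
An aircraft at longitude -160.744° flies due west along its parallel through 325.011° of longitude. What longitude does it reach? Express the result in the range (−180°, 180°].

-125.755°

Start at -160.744°; shift −325.011° → -485.755°.
-485.755° lies outside (−180°, 180°]; add 360° → -125.755°.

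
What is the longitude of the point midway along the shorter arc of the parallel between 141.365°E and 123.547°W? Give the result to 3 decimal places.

171.091°W

Signed shortest Δλ from +141.365° to -123.547° is +95.088°.
Midpoint longitude = +141.365° + (+95.088°)/2 = +141.365° + 47.544° = +188.909°.
Normalise into (−180°, 180°]: -171.091°.
(The naïve average (+141.365 + -123.547)/2 = 8.909° is on the wrong side of the globe.)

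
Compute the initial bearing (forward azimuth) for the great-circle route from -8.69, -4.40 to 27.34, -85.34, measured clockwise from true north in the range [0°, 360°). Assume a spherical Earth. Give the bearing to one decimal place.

298.4°

Δλ = -85.34 − -4.40 = -80.94°.
θ = atan2( sin Δλ · cos φ₂ , cos φ₁ · sin φ₂ − sin φ₁ · cos φ₂ · cos Δλ )
  = atan2(-0.87721, 0.47513) = -61.558° → normalised to [0°, 360°): 298.442°.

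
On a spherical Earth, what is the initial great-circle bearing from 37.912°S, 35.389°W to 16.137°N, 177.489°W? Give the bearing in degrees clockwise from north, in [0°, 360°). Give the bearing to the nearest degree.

247°

Δλ = -177.489 − -35.389 = -142.100°.
θ = atan2( sin Δλ · cos φ₂ , cos φ₁ · sin φ₂ − sin φ₁ · cos φ₂ · cos Δλ )
  = atan2(-0.59008, -0.24647) = -112.670° → normalised to [0°, 360°): 247.330°.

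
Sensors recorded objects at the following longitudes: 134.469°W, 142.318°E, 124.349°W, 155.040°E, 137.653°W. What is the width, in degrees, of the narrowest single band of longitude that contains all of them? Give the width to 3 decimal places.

93.333°

Sort the longitudes: -137.653°, -134.469°, -124.349°, +142.318°, +155.040°.
Eastward gaps between consecutive values (wrapping around): 3.184°, 10.120°, 266.667°, 12.722°, 67.307°.
Largest gap = 266.667° ⇒ minimal covering band is its complement: 360° − 266.667° = 93.333°.
Band runs from +142.318° eastward to -124.349°, crossing the antimeridian.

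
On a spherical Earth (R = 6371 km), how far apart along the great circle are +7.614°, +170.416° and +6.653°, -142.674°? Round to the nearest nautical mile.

Δλ = -142.674 − 170.416 = -313.090°; wrapped into (−180°, 180°]: 46.910°.
Δφ = 6.653 − 7.614 = -0.961°.
a = sin²(Δφ/2) + cos φ₁ · cos φ₂ · sin²(Δλ/2) = 0.156043.
c = 2·atan2(√a, √(1−a)) = 0.81219 rad → d = 6371·c ≈ 5174.43 km ≈ 2793.97 nmi.

2794 nmi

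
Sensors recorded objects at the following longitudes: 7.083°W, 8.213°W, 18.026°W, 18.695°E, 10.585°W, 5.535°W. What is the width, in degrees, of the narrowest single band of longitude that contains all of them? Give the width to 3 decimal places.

Sort the longitudes: -18.026°, -10.585°, -8.213°, -7.083°, -5.535°, +18.695°.
Eastward gaps between consecutive values (wrapping around): 7.441°, 2.372°, 1.130°, 1.548°, 24.230°, 323.279°.
Largest gap = 323.279° ⇒ minimal covering band is its complement: 360° − 323.279° = 36.721°.
Band runs from -18.026° eastward to +18.695°.

36.721°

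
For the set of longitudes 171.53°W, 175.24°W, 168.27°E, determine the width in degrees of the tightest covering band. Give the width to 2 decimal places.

Sort the longitudes: -175.24°, -171.53°, +168.27°.
Eastward gaps between consecutive values (wrapping around): 3.71°, 339.80°, 16.49°.
Largest gap = 339.80° ⇒ minimal covering band is its complement: 360° − 339.80° = 20.20°.
Band runs from +168.27° eastward to -171.53°, crossing the antimeridian.

20.20°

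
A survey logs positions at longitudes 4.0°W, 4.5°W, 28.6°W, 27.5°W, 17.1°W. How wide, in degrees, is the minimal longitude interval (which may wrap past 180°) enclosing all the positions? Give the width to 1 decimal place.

24.6°

Sort the longitudes: -28.6°, -27.5°, -17.1°, -4.5°, -4.0°.
Eastward gaps between consecutive values (wrapping around): 1.1°, 10.4°, 12.6°, 0.5°, 335.4°.
Largest gap = 335.4° ⇒ minimal covering band is its complement: 360° − 335.4° = 24.6°.
Band runs from -28.6° eastward to -4.0°.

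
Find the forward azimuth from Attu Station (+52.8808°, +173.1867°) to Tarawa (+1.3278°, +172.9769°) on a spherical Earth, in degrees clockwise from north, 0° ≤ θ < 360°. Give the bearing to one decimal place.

Δλ = 172.9769 − 173.1867 = -0.2098°.
θ = atan2( sin Δλ · cos φ₂ , cos φ₁ · sin φ₂ − sin φ₁ · cos φ₂ · cos Δλ )
  = atan2(-0.00366, -0.78318) = -179.732° → normalised to [0°, 360°): 180.268°.

180.3°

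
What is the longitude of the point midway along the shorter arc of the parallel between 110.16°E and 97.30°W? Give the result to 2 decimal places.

173.57°W

Signed shortest Δλ from +110.16° to -97.30° is +152.54°.
Midpoint longitude = +110.16° + (+152.54°)/2 = +110.16° + 76.27° = +186.43°.
Normalise into (−180°, 180°]: -173.57°.
(The naïve average (+110.16 + -97.30)/2 = 6.43° is on the wrong side of the globe.)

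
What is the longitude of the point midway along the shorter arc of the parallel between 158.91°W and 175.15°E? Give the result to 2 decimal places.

171.88°W

Signed shortest Δλ from -158.91° to +175.15° is -25.94°.
Midpoint longitude = -158.91° + (-25.94°)/2 = -158.91° − 12.97° = -171.88°.
(The naïve average (-158.91 + +175.15)/2 = 8.12° is on the wrong side of the globe.)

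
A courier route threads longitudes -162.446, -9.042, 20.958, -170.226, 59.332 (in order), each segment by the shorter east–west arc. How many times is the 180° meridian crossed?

2

Leg 1: -162.446° → -9.042°, shortest Δλ = 153.404° (east) — does not cross 180°.
Leg 2: -9.042° → +20.958°, shortest Δλ = 30.0° (east) — does not cross 180°.
Leg 3: +20.958° → -170.226°, shortest Δλ = 168.816° (east) — crosses 180°.
Leg 4: -170.226° → +59.332°, shortest Δλ = -130.442° (west) — crosses 180°.
Total crossings: 2.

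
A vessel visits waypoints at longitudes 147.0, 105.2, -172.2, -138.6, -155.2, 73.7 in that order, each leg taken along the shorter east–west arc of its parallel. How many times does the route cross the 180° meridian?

2

Leg 1: +147.0° → +105.2°, shortest Δλ = -41.8° (west) — does not cross 180°.
Leg 2: +105.2° → -172.2°, shortest Δλ = 82.6° (east) — crosses 180°.
Leg 3: -172.2° → -138.6°, shortest Δλ = 33.6° (east) — does not cross 180°.
Leg 4: -138.6° → -155.2°, shortest Δλ = -16.6° (west) — does not cross 180°.
Leg 5: -155.2° → +73.7°, shortest Δλ = -131.1° (west) — crosses 180°.
Total crossings: 2.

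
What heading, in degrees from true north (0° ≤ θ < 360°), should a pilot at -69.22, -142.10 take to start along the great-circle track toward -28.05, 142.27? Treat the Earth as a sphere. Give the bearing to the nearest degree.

273°

Δλ = 142.27 − -142.10 = 284.37°; wrapped into (−180°, 180°]: -75.63°.
θ = atan2( sin Δλ · cos φ₂ , cos φ₁ · sin φ₂ − sin φ₁ · cos φ₂ · cos Δλ )
  = atan2(-0.85493, 0.03795) = -87.458° → normalised to [0°, 360°): 272.542°.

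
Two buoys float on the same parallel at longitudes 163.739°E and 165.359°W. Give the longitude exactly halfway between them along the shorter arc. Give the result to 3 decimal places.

179.190°E

Signed shortest Δλ from +163.739° to -165.359° is +30.902°.
Midpoint longitude = +163.739° + (+30.902°)/2 = +163.739° + 15.451° = +179.190°.
(The naïve average (+163.739 + -165.359)/2 = -0.81° is on the wrong side of the globe.)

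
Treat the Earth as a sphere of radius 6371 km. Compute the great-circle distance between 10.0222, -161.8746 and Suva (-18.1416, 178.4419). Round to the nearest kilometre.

3805 km

Δλ = 178.4419 − -161.8746 = 340.3165°; wrapped into (−180°, 180°]: -19.6835°.
Δφ = -18.1416 − 10.0222 = -28.1638°.
a = sin²(Δφ/2) + cos φ₁ · cos φ₂ · sin²(Δλ/2) = 0.086539.
c = 2·atan2(√a, √(1−a)) = 0.59719 rad → d = 6371·c ≈ 3804.67 km.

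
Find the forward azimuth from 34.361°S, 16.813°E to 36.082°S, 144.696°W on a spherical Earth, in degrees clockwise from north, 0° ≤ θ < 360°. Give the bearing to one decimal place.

195.6°

Δλ = -144.696 − 16.813 = -161.509°.
θ = atan2( sin Δλ · cos φ₂ , cos φ₁ · sin φ₂ − sin φ₁ · cos φ₂ · cos Δλ )
  = atan2(-0.25632, -0.91876) = -164.412° → normalised to [0°, 360°): 195.588°.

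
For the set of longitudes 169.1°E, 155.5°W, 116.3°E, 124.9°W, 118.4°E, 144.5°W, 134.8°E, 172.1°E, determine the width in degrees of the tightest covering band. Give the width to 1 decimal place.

Sort the longitudes: -155.5°, -144.5°, -124.9°, +116.3°, +118.4°, +134.8°, +169.1°, +172.1°.
Eastward gaps between consecutive values (wrapping around): 11.0°, 19.6°, 241.2°, 2.1°, 16.4°, 34.3°, 3.0°, 32.4°.
Largest gap = 241.2° ⇒ minimal covering band is its complement: 360° − 241.2° = 118.8°.
Band runs from +116.3° eastward to -124.9°, crossing the antimeridian.

118.8°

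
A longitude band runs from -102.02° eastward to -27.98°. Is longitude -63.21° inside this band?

Band width going east from -102.02° to -27.98°: ((-27.98 − -102.02) mod 360) = 74.04°.
Offset of -63.21° east of the west edge: ((-63.21 − -102.02) mod 360) = 38.81°.
38.81° ≤ 74.04° ⇒ inside.

Yes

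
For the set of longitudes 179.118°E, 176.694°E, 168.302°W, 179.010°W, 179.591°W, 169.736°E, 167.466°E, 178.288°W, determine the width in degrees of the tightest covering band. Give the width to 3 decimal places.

24.232°

Sort the longitudes: -179.591°, -179.010°, -178.288°, -168.302°, +167.466°, +169.736°, +176.694°, +179.118°.
Eastward gaps between consecutive values (wrapping around): 0.581°, 0.722°, 9.986°, 335.768°, 2.270°, 6.958°, 2.424°, 1.291°.
Largest gap = 335.768° ⇒ minimal covering band is its complement: 360° − 335.768° = 24.232°.
Band runs from +167.466° eastward to -168.302°, crossing the antimeridian.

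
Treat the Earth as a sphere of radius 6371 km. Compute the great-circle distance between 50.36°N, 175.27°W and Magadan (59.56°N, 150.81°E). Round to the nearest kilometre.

2361 km

Δλ = 150.81 − -175.27 = 326.08°; wrapped into (−180°, 180°]: -33.92°.
Δφ = 59.56 − 50.36 = 9.20°.
a = sin²(Δφ/2) + cos φ₁ · cos φ₂ · sin²(Δλ/2) = 0.033935.
c = 2·atan2(√a, √(1−a)) = 0.37054 rad → d = 6371·c ≈ 2360.73 km.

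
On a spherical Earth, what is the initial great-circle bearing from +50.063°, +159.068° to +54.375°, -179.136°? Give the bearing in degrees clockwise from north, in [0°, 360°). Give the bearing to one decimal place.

63.7°

Δλ = -179.136 − 159.068 = -338.204°; wrapped into (−180°, 180°]: 21.796°.
θ = atan2( sin Δλ · cos φ₂ , cos φ₁ · sin φ₂ − sin φ₁ · cos φ₂ · cos Δλ )
  = atan2(0.21628, 0.10712) = 63.652° → normalised to [0°, 360°): 63.652°.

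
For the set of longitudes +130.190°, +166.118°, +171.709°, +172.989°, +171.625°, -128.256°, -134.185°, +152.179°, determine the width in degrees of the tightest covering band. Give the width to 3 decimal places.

101.554°

Sort the longitudes: -134.185°, -128.256°, +130.190°, +152.179°, +166.118°, +171.625°, +171.709°, +172.989°.
Eastward gaps between consecutive values (wrapping around): 5.929°, 258.446°, 21.989°, 13.939°, 5.507°, 0.084°, 1.280°, 52.826°.
Largest gap = 258.446° ⇒ minimal covering band is its complement: 360° − 258.446° = 101.554°.
Band runs from +130.190° eastward to -128.256°, crossing the antimeridian.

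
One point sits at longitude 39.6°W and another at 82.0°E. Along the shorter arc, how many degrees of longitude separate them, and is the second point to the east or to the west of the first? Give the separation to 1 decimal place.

121.6° east

Raw difference: 82.0 − -39.6 = 121.6°.
Normalise into (−180°, 180°]: 121.6° stays 121.6°.
Positive ⇒ the second point lies to the east; separation 121.6°.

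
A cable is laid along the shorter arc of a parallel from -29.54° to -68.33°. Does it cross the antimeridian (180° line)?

Signed shortest Δλ = ((-68.33 − -29.54 + 180) mod 360) − 180 = -38.79°.
Going west by 38.79° from -29.54° reaches -68.33° without touching 180°.

No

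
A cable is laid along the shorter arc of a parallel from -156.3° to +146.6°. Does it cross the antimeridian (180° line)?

Yes

Naïve |146.6 − -156.3| = 302.9° > 180°, so the shorter arc goes the other way round — across 180°.
Signed shortest Δλ = ((146.6 − -156.3 + 180) mod 360) − 180 = -57.1°.
Going west by 57.1° from -156.3° passes through 180° before reaching +146.6°.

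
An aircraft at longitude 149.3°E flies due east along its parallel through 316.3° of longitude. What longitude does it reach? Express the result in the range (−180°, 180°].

105.6°E

Start at +149.3°; shift +316.3° → +465.6°.
+465.6° lies outside (−180°, 180°]; subtract 360° → +105.6°.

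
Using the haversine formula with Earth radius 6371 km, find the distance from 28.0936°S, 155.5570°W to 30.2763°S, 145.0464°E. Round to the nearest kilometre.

5704 km

Δλ = 145.0464 − -155.5570 = 300.6034°; wrapped into (−180°, 180°]: -59.3966°.
Δφ = -30.2763 − -28.0936 = -2.1827°.
a = sin²(Δφ/2) + cos φ₁ · cos φ₂ · sin²(Δλ/2) = 0.187363.
c = 2·atan2(√a, √(1−a)) = 0.89531 rad → d = 6371·c ≈ 5704.04 km.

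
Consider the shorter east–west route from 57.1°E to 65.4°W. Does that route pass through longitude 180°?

No

Signed shortest Δλ = ((-65.4 − 57.1 + 180) mod 360) − 180 = -122.5°.
Going west by 122.5° from +57.1° reaches -65.4° without touching 180°.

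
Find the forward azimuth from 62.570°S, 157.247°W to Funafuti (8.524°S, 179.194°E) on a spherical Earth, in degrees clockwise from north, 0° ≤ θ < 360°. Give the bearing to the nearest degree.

Δλ = 179.194 − -157.247 = 336.441°; wrapped into (−180°, 180°]: -23.559°.
θ = atan2( sin Δλ · cos φ₂ , cos φ₁ · sin φ₂ − sin φ₁ · cos φ₂ · cos Δλ )
  = atan2(-0.39528, 0.73633) = -28.228° → normalised to [0°, 360°): 331.772°.

332°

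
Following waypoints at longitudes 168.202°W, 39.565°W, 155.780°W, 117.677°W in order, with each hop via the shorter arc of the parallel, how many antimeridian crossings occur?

Leg 1: -168.202° → -39.565°, shortest Δλ = 128.637° (east) — does not cross 180°.
Leg 2: -39.565° → -155.780°, shortest Δλ = -116.215° (west) — does not cross 180°.
Leg 3: -155.780° → -117.677°, shortest Δλ = 38.103° (east) — does not cross 180°.
Total crossings: 0.

0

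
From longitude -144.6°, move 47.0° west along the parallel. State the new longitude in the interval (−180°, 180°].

Start at -144.6°; shift −47.0° → -191.6°.
-191.6° lies outside (−180°, 180°]; add 360° → +168.4°.

+168.4°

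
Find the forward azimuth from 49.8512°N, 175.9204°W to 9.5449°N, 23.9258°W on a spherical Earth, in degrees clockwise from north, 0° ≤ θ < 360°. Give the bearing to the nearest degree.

Δλ = -23.9258 − -175.9204 = 151.9946°.
θ = atan2( sin Δλ · cos φ₂ , cos φ₁ · sin φ₂ − sin φ₁ · cos φ₂ · cos Δλ )
  = atan2(0.46305, 0.77244) = 30.941° → normalised to [0°, 360°): 30.941°.

31°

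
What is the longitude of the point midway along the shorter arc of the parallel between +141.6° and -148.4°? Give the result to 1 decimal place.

Signed shortest Δλ from +141.6° to -148.4° is +70.0°.
Midpoint longitude = +141.6° + (+70.0°)/2 = +141.6° + 35.0° = +176.6°.
(The naïve average (+141.6 + -148.4)/2 = -3.4° is on the wrong side of the globe.)

+176.6°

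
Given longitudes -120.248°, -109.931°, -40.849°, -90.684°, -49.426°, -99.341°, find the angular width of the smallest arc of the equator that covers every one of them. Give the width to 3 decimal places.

Sort the longitudes: -120.248°, -109.931°, -99.341°, -90.684°, -49.426°, -40.849°.
Eastward gaps between consecutive values (wrapping around): 10.317°, 10.590°, 8.657°, 41.258°, 8.577°, 280.601°.
Largest gap = 280.601° ⇒ minimal covering band is its complement: 360° − 280.601° = 79.399°.
Band runs from -120.248° eastward to -40.849°.

79.399°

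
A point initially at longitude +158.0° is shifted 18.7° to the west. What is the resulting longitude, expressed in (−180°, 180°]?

Start at +158.0°; shift −18.7° → +139.3°.
+139.3° already lies in (−180°, 180°].

+139.3°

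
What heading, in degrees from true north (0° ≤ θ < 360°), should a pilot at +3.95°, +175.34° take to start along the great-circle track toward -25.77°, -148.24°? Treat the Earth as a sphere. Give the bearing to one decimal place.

132.1°

Δλ = -148.24 − 175.34 = -323.58°; wrapped into (−180°, 180°]: 36.42°.
θ = atan2( sin Δλ · cos φ₂ , cos φ₁ · sin φ₂ − sin φ₁ · cos φ₂ · cos Δλ )
  = atan2(0.53465, -0.48365) = 132.132° → normalised to [0°, 360°): 132.132°.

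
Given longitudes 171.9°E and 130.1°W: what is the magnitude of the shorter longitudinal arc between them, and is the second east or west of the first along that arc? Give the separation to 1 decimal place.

58.0° east

Raw difference: -130.1 − 171.9 = -302.0°.
Normalise into (−180°, 180°]: -302.0° + 360° = 58.0°.
Positive ⇒ the second point lies to the east; separation 58.0°.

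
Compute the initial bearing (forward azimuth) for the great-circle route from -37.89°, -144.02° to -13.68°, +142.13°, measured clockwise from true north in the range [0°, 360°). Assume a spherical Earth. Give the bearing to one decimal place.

268.7°

Δλ = 142.13 − -144.02 = 286.15°; wrapped into (−180°, 180°]: -73.85°.
θ = atan2( sin Δλ · cos φ₂ , cos φ₁ · sin φ₂ − sin φ₁ · cos φ₂ · cos Δλ )
  = atan2(-0.93329, -0.02066) = -91.268° → normalised to [0°, 360°): 268.732°.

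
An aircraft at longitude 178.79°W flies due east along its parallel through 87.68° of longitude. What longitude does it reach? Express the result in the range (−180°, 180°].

Start at -178.79°; shift +87.68° → -91.11°.
-91.11° already lies in (−180°, 180°].

91.11°W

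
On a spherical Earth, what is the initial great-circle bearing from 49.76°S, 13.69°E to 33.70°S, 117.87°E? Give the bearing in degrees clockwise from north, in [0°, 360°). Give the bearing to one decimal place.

Δλ = 117.87 − 13.69 = 104.18°.
θ = atan2( sin Δλ · cos φ₂ , cos φ₁ · sin φ₂ − sin φ₁ · cos φ₂ · cos Δλ )
  = atan2(0.80661, -0.51400) = 122.507° → normalised to [0°, 360°): 122.507°.

122.5°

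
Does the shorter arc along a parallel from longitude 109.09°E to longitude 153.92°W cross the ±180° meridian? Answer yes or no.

Naïve |-153.92 − 109.09| = 263.01° > 180°, so the shorter arc goes the other way round — across 180°.
Signed shortest Δλ = ((-153.92 − 109.09 + 180) mod 360) − 180 = 96.99°.
Going east by 96.99° from +109.09° passes through 180° before reaching -153.92°.

Yes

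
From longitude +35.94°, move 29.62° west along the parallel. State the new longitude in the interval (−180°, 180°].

Start at +35.94°; shift −29.62° → +6.32°.
+6.32° already lies in (−180°, 180°].

+6.32°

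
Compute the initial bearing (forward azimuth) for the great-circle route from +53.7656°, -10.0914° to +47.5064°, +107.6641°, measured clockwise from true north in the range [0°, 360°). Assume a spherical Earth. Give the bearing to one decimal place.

40.9°

Δλ = 107.6641 − -10.0914 = 117.7555°.
θ = atan2( sin Δλ · cos φ₂ , cos φ₁ · sin φ₂ − sin φ₁ · cos φ₂ · cos Δλ )
  = atan2(0.59779, 0.68959) = 40.921° → normalised to [0°, 360°): 40.921°.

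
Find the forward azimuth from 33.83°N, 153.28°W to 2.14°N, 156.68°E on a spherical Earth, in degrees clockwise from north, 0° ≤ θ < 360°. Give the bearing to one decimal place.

Δλ = 156.68 − -153.28 = 309.96°; wrapped into (−180°, 180°]: -50.04°.
θ = atan2( sin Δλ · cos φ₂ , cos φ₁ · sin φ₂ − sin φ₁ · cos φ₂ · cos Δλ )
  = atan2(-0.76596, -0.32629) = -113.074° → normalised to [0°, 360°): 246.926°.

246.9°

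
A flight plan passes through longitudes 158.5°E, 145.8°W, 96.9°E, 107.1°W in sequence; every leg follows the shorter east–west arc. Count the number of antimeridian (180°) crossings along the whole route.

3

Leg 1: +158.5° → -145.8°, shortest Δλ = 55.7° (east) — crosses 180°.
Leg 2: -145.8° → +96.9°, shortest Δλ = -117.3° (west) — crosses 180°.
Leg 3: +96.9° → -107.1°, shortest Δλ = 156.0° (east) — crosses 180°.
Total crossings: 3.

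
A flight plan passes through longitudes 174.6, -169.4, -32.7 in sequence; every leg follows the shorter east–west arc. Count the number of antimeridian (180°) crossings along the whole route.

1

Leg 1: +174.6° → -169.4°, shortest Δλ = 16.0° (east) — crosses 180°.
Leg 2: -169.4° → -32.7°, shortest Δλ = 136.7° (east) — does not cross 180°.
Total crossings: 1.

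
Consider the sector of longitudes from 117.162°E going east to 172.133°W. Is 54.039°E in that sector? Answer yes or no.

Band width going east from +117.162° to -172.133°: ((-172.133 − 117.162) mod 360) = 70.705°.
Offset of +54.039° east of the west edge: ((54.039 − 117.162) mod 360) = 296.877°.
296.877° > 70.705° ⇒ outside.

No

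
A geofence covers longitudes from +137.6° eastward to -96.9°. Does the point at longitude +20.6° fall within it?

No

Band width going east from +137.6° to -96.9°: ((-96.9 − 137.6) mod 360) = 125.5°.
Offset of +20.6° east of the west edge: ((20.6 − 137.6) mod 360) = 243.0°.
243.0° > 125.5° ⇒ outside.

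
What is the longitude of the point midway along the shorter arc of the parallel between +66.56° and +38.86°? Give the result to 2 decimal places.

Signed shortest Δλ from +66.56° to +38.86° is -27.70°.
Midpoint longitude = +66.56° + (-27.70°)/2 = +66.56° − 13.85° = +52.71°.

+52.71°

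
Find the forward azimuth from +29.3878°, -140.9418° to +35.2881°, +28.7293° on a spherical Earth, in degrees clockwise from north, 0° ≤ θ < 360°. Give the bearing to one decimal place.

9.3°

Δλ = 28.7293 − -140.9418 = 169.6711°.
θ = atan2( sin Δλ · cos φ₂ , cos φ₁ · sin φ₂ − sin φ₁ · cos φ₂ · cos Δλ )
  = atan2(0.14635, 0.89741) = 9.262° → normalised to [0°, 360°): 9.262°.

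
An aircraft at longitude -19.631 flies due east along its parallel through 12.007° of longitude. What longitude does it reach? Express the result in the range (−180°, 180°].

Start at -19.631°; shift +12.007° → -7.624°.
-7.624° already lies in (−180°, 180°].

-7.624°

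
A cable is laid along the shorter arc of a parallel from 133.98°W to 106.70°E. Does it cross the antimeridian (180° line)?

Yes

Naïve |106.70 − -133.98| = 240.68° > 180°, so the shorter arc goes the other way round — across 180°.
Signed shortest Δλ = ((106.70 − -133.98 + 180) mod 360) − 180 = -119.32°.
Going west by 119.32° from -133.98° passes through 180° before reaching +106.70°.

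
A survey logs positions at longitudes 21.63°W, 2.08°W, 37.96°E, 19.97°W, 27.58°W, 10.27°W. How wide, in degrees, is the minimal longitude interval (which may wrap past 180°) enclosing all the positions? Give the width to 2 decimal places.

65.54°

Sort the longitudes: -27.58°, -21.63°, -19.97°, -10.27°, -2.08°, +37.96°.
Eastward gaps between consecutive values (wrapping around): 5.95°, 1.66°, 9.70°, 8.19°, 40.04°, 294.46°.
Largest gap = 294.46° ⇒ minimal covering band is its complement: 360° − 294.46° = 65.54°.
Band runs from -27.58° eastward to +37.96°.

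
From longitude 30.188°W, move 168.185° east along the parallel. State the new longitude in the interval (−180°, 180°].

Start at -30.188°; shift +168.185° → +137.997°.
+137.997° already lies in (−180°, 180°].

137.997°E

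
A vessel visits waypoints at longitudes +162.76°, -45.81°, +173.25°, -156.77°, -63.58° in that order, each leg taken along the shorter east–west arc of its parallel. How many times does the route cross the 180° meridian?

Leg 1: +162.76° → -45.81°, shortest Δλ = 151.43° (east) — crosses 180°.
Leg 2: -45.81° → +173.25°, shortest Δλ = -140.94° (west) — crosses 180°.
Leg 3: +173.25° → -156.77°, shortest Δλ = 29.98° (east) — crosses 180°.
Leg 4: -156.77° → -63.58°, shortest Δλ = 93.19° (east) — does not cross 180°.
Total crossings: 3.

3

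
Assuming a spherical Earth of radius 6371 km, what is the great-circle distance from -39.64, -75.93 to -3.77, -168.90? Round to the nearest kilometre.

9994 km

Δλ = -168.90 − -75.93 = -92.97°.
Δφ = -3.77 − -39.64 = 35.87°.
a = sin²(Δφ/2) + cos φ₁ · cos φ₂ · sin²(Δλ/2) = 0.498933.
c = 2·atan2(√a, √(1−a)) = 1.56866 rad → d = 6371·c ≈ 9993.95 km.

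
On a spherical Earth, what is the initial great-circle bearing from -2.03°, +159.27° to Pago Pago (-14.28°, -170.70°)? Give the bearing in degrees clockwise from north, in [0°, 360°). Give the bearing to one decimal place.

114.1°

Δλ = -170.70 − 159.27 = -329.97°; wrapped into (−180°, 180°]: 30.03°.
θ = atan2( sin Δλ · cos φ₂ , cos φ₁ · sin φ₂ − sin φ₁ · cos φ₂ · cos Δλ )
  = atan2(0.48499, -0.21679) = 114.084° → normalised to [0°, 360°): 114.084°.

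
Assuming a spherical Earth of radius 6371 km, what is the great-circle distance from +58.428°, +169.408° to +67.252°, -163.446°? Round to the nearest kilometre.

Δλ = -163.446 − 169.408 = -332.854°; wrapped into (−180°, 180°]: 27.146°.
Δφ = 67.252 − 58.428 = 8.824°.
a = sin²(Δφ/2) + cos φ₁ · cos φ₂ · sin²(Δλ/2) = 0.017068.
c = 2·atan2(√a, √(1−a)) = 0.26204 rad → d = 6371·c ≈ 1669.46 km.

1669 km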